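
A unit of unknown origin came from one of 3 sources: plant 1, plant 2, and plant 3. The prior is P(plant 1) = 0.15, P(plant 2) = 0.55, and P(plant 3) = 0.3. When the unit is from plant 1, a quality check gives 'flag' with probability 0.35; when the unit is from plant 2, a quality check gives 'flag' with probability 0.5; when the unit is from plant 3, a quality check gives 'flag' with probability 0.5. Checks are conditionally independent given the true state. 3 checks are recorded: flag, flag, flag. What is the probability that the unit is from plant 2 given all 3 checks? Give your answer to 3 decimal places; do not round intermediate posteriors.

Each posterior becomes the prior for the next update.
After 'flag': normaliser = 0.35·0.1500 + 0.5·0.5500 + 0.5·0.3000; P(plant 1) ≈ 0.1099, P(plant 2) ≈ 0.5759, P(plant 3) ≈ 0.3141
After 'flag': normaliser = 0.35·0.1099 + 0.5·0.5759 + 0.5·0.3141; P(plant 1) ≈ 0.0796, P(plant 2) ≈ 0.5956, P(plant 3) ≈ 0.3249
After 'flag': normaliser = 0.35·0.0796 + 0.5·0.5956 + 0.5·0.3249; P(plant 1) ≈ 0.0571, P(plant 2) ≈ 0.6101, P(plant 3) ≈ 0.3328

0.610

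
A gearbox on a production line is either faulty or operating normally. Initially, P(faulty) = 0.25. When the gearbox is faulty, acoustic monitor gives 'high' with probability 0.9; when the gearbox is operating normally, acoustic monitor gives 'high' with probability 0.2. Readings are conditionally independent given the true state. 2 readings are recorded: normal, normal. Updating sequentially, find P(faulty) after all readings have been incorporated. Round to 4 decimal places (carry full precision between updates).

After 'normal': P(faulty) = 0.1·0.2500 / (0.1·0.2500 + 0.8·0.7500) ≈ 0.0400
After 'normal': P(faulty) = 0.1·0.0400 / (0.1·0.0400 + 0.8·0.9600) ≈ 0.0052

0.0052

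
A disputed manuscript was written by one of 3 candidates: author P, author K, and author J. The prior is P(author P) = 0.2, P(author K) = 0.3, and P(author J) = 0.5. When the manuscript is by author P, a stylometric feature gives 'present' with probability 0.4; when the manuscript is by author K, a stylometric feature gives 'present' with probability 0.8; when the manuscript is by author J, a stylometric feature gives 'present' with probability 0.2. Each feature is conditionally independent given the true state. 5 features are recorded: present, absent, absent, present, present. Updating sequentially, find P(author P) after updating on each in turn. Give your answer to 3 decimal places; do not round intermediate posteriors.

0.346

Each posterior becomes the prior for the next update.
After 'present': normaliser = 0.4·0.2000 + 0.8·0.3000 + 0.2·0.5000; P(author P) ≈ 0.1905, P(author K) ≈ 0.5714, P(author J) ≈ 0.2381
After 'absent': normaliser = 0.6·0.1905 + 0.2·0.5714 + 0.8·0.2381; P(author P) ≈ 0.2727, P(author K) ≈ 0.2727, P(author J) ≈ 0.4545
After 'absent': normaliser = 0.6·0.2727 + 0.2·0.2727 + 0.8·0.4545; P(author P) ≈ 0.2812, P(author K) ≈ 0.0938, P(author J) ≈ 0.6250
After 'present': normaliser = 0.4·0.2812 + 0.8·0.0938 + 0.2·0.6250; P(author P) ≈ 0.3600, P(author K) ≈ 0.2400, P(author J) ≈ 0.4000
After 'present': normaliser = 0.4·0.3600 + 0.8·0.2400 + 0.2·0.4000; P(author P) ≈ 0.3462, P(author K) ≈ 0.4615, P(author J) ≈ 0.1923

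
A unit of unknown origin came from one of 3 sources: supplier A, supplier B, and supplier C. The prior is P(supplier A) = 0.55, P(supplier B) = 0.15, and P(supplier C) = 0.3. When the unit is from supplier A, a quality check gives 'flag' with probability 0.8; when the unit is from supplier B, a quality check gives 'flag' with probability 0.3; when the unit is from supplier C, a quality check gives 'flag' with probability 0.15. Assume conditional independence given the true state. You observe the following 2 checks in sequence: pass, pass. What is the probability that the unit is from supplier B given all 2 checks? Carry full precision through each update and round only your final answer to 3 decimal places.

0.235

After 'pass': normaliser = 0.2·0.5500 + 0.7·0.1500 + 0.85·0.3000; P(supplier A) ≈ 0.2340, P(supplier B) ≈ 0.2234, P(supplier C) ≈ 0.5426
After 'pass': normaliser = 0.2·0.2340 + 0.7·0.2234 + 0.85·0.5426; P(supplier A) ≈ 0.0705, P(supplier B) ≈ 0.2354, P(supplier C) ≈ 0.6942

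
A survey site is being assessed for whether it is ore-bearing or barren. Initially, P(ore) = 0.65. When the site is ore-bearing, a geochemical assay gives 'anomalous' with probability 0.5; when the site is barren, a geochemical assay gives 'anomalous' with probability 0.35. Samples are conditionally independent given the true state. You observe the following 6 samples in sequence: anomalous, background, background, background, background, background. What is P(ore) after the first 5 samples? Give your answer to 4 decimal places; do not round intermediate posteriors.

0.4816

Each posterior becomes the prior for the next update.
After 'anomalous': P(ore) = 0.5·0.6500 / (0.5·0.6500 + 0.35·0.3500) ≈ 0.7263
After 'background': P(ore) = 0.5·0.7263 / (0.5·0.7263 + 0.65·0.2737) ≈ 0.6711
After 'background': P(ore) = 0.5·0.6711 / (0.5·0.6711 + 0.65·0.3289) ≈ 0.6109
After 'background': P(ore) = 0.5·0.6109 / (0.5·0.6109 + 0.65·0.3891) ≈ 0.5470
After 'background': P(ore) = 0.5·0.5470 / (0.5·0.5470 + 0.65·0.4530) ≈ 0.4816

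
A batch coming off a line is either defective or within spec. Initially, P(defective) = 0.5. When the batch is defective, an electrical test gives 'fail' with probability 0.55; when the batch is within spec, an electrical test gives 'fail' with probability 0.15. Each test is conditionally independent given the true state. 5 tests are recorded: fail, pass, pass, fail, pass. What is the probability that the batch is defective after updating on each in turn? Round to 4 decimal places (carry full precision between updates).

After 'fail': P(defective) = 0.55·0.5000 / (0.55·0.5000 + 0.15·0.5000) ≈ 0.7857
After 'pass': P(defective) = 0.45·0.7857 / (0.45·0.7857 + 0.85·0.2143) ≈ 0.6600
After 'pass': P(defective) = 0.45·0.6600 / (0.45·0.6600 + 0.85·0.3400) ≈ 0.5068
After 'fail': P(defective) = 0.55·0.5068 / (0.55·0.5068 + 0.15·0.4932) ≈ 0.7903
After 'pass': P(defective) = 0.45·0.7903 / (0.45·0.7903 + 0.85·0.2097) ≈ 0.6661

0.6661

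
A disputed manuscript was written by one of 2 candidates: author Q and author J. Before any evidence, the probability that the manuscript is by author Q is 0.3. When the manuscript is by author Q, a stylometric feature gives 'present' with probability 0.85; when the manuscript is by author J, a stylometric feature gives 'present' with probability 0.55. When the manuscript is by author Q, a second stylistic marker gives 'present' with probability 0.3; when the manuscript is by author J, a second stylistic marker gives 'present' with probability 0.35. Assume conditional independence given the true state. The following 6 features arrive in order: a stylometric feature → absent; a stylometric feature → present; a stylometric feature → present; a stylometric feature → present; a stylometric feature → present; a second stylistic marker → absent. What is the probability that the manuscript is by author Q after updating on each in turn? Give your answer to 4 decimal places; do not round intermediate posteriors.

0.4674

After a stylometric feature='absent': P(author Q) = 0.15·0.3000 / (0.15·0.3000 + 0.45·0.7000) ≈ 0.1250
After a stylometric feature='present': P(author Q) = 0.85·0.1250 / (0.85·0.1250 + 0.55·0.8750) ≈ 0.1809
After a stylometric feature='present': P(author Q) = 0.85·0.1809 / (0.85·0.1809 + 0.55·0.8191) ≈ 0.2544
After a stylometric feature='present': P(author Q) = 0.85·0.2544 / (0.85·0.2544 + 0.55·0.7456) ≈ 0.3453
After a stylometric feature='present': P(author Q) = 0.85·0.3453 / (0.85·0.3453 + 0.55·0.6547) ≈ 0.4490
After a second stylistic marker='absent': P(author Q) = 0.7·0.4490 / (0.7·0.4490 + 0.65·0.5510) ≈ 0.4674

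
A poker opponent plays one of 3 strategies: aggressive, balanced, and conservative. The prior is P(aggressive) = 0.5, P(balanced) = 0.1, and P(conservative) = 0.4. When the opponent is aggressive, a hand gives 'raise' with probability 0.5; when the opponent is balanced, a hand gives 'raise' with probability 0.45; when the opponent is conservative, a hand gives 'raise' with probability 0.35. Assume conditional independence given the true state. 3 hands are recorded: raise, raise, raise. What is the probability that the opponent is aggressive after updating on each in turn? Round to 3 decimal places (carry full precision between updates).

0.704

After 'raise': normaliser = 0.5·0.5000 + 0.45·0.1000 + 0.35·0.4000; P(aggressive) ≈ 0.5747, P(balanced) ≈ 0.1034, P(conservative) ≈ 0.3218
After 'raise': normaliser = 0.5·0.5747 + 0.45·0.1034 + 0.35·0.3218; P(aggressive) ≈ 0.6435, P(balanced) ≈ 0.1042, P(conservative) ≈ 0.2523
After 'raise': normaliser = 0.5·0.6435 + 0.45·0.1042 + 0.35·0.2523; P(aggressive) ≈ 0.7041, P(balanced) ≈ 0.1027, P(conservative) ≈ 0.1932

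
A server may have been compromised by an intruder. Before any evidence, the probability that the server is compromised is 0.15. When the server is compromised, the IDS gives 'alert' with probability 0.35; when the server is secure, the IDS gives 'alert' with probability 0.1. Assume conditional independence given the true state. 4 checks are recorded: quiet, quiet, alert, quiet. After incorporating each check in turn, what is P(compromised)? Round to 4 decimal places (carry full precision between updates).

After 'quiet': P(compromised) = 0.65·0.1500 / (0.65·0.1500 + 0.9·0.8500) ≈ 0.1130
After 'quiet': P(compromised) = 0.65·0.1130 / (0.65·0.1130 + 0.9·0.8870) ≈ 0.0843
After 'alert': P(compromised) = 0.35·0.0843 / (0.35·0.0843 + 0.1·0.9157) ≈ 0.2437
After 'quiet': P(compromised) = 0.65·0.2437 / (0.65·0.2437 + 0.9·0.7563) ≈ 0.1888

0.1888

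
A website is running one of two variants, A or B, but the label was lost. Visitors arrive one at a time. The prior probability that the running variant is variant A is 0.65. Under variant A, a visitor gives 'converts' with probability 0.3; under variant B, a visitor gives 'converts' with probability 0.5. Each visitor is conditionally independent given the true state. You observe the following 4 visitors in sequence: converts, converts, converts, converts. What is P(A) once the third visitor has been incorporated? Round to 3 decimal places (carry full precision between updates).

0.286

Apply Bayes' rule sequentially, carrying P(A) forward.
After 'converts': P(A) = 0.3·0.6500 / (0.3·0.6500 + 0.5·0.3500) ≈ 0.5270
After 'converts': P(A) = 0.3·0.5270 / (0.3·0.5270 + 0.5·0.4730) ≈ 0.4007
After 'converts': P(A) = 0.3·0.4007 / (0.3·0.4007 + 0.5·0.5993) ≈ 0.2863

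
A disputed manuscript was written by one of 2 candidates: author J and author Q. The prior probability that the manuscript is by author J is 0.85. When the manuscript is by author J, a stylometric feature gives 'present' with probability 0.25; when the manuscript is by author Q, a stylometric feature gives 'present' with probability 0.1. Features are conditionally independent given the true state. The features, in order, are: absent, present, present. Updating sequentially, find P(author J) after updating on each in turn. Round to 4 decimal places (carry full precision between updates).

0.9672

After 'absent': P(author J) = 0.75·0.8500 / (0.75·0.8500 + 0.9·0.1500) ≈ 0.8252
After 'present': P(author J) = 0.25·0.8252 / (0.25·0.8252 + 0.1·0.1748) ≈ 0.9219
After 'present': P(author J) = 0.25·0.9219 / (0.25·0.9219 + 0.1·0.0781) ≈ 0.9672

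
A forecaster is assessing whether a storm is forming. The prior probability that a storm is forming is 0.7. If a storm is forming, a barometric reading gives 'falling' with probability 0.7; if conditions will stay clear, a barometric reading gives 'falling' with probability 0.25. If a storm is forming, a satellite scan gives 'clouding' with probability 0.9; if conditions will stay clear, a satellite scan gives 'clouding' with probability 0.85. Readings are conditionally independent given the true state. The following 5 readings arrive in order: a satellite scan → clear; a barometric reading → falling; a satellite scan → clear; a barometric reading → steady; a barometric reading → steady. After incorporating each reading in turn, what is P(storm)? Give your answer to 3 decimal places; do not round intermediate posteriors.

0.317

Each posterior becomes the prior for the next update.
After a satellite scan='clear': P(storm) = 0.1·0.7000 / (0.1·0.7000 + 0.15·0.3000) ≈ 0.6087
After a barometric reading='falling': P(storm) = 0.7·0.6087 / (0.7·0.6087 + 0.25·0.3913) ≈ 0.8133
After a satellite scan='clear': P(storm) = 0.1·0.8133 / (0.1·0.8133 + 0.15·0.1867) ≈ 0.7438
After a barometric reading='steady': P(storm) = 0.3·0.7438 / (0.3·0.7438 + 0.75·0.2562) ≈ 0.5374
After a barometric reading='steady': P(storm) = 0.3·0.5374 / (0.3·0.5374 + 0.75·0.4626) ≈ 0.3172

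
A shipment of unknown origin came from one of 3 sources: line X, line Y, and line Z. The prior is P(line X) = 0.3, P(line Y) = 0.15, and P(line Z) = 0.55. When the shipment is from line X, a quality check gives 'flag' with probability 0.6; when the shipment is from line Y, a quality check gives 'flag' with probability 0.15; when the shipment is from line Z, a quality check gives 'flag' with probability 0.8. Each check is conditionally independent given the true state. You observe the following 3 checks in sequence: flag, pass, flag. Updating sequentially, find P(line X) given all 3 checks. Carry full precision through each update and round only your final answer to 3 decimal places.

Each posterior becomes the prior for the next update.
After 'flag': normaliser = 0.6·0.3000 + 0.15·0.1500 + 0.8·0.5500; P(line X) ≈ 0.2802, P(line Y) ≈ 0.0350, P(line Z) ≈ 0.6848
After 'pass': normaliser = 0.4·0.2802 + 0.85·0.0350 + 0.2·0.6848; P(line X) ≈ 0.4020, P(line Y) ≈ 0.1068, P(line Z) ≈ 0.4913
After 'flag': normaliser = 0.6·0.4020 + 0.15·0.1068 + 0.8·0.4913; P(line X) ≈ 0.3709, P(line Y) ≈ 0.0246, P(line Z) ≈ 0.6045

0.371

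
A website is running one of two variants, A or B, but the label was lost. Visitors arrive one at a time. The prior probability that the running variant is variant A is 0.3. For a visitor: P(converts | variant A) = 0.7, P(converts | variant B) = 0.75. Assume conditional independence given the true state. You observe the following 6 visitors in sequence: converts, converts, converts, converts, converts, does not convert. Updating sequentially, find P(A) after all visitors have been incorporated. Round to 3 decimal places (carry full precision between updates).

0.267

After 'converts': P(A) = 0.7·0.3000 / (0.7·0.3000 + 0.75·0.7000) ≈ 0.2857
After 'converts': P(A) = 0.7·0.2857 / (0.7·0.2857 + 0.75·0.7143) ≈ 0.2718
After 'converts': P(A) = 0.7·0.2718 / (0.7·0.2718 + 0.75·0.7282) ≈ 0.2584
After 'converts': P(A) = 0.7·0.2584 / (0.7·0.2584 + 0.75·0.7416) ≈ 0.2454
After 'converts': P(A) = 0.7·0.2454 / (0.7·0.2454 + 0.75·0.7546) ≈ 0.2329
After 'does not convert': P(A) = 0.3·0.2329 / (0.3·0.2329 + 0.25·0.7671) ≈ 0.2670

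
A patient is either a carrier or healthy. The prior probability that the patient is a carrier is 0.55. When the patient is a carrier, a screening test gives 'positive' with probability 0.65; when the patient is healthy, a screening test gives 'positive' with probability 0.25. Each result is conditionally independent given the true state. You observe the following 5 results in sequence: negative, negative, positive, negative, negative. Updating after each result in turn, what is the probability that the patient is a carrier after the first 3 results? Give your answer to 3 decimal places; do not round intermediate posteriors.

After 'negative': P(carrier) = 0.35·0.5500 / (0.35·0.5500 + 0.75·0.4500) ≈ 0.3632
After 'negative': P(carrier) = 0.35·0.3632 / (0.35·0.3632 + 0.75·0.6368) ≈ 0.2102
After 'positive': P(carrier) = 0.65·0.2102 / (0.65·0.2102 + 0.25·0.7898) ≈ 0.4090

0.409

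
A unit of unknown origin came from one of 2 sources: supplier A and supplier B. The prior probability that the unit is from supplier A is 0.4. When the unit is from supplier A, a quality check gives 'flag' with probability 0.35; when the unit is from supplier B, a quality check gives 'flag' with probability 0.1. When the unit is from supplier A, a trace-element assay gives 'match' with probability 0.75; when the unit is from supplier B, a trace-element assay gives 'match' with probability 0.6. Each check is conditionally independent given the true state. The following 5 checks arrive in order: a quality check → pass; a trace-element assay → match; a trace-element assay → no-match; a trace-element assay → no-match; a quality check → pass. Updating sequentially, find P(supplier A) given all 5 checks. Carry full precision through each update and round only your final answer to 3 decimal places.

After a quality check='pass': P(supplier A) = 0.65·0.4000 / (0.65·0.4000 + 0.9·0.6000) ≈ 0.3250
After a trace-element assay='match': P(supplier A) = 0.75·0.3250 / (0.75·0.3250 + 0.6·0.6750) ≈ 0.3757
After a trace-element assay='no-match': P(supplier A) = 0.25·0.3757 / (0.25·0.3757 + 0.4·0.6243) ≈ 0.2733
After a trace-element assay='no-match': P(supplier A) = 0.25·0.2733 / (0.25·0.2733 + 0.4·0.7267) ≈ 0.1903
After a quality check='pass': P(supplier A) = 0.65·0.1903 / (0.65·0.1903 + 0.9·0.8097) ≈ 0.1451

0.145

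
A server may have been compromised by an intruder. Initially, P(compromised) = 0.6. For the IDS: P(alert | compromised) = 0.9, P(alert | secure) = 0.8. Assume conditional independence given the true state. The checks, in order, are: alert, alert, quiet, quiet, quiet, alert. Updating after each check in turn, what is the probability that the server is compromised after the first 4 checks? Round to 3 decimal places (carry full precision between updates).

0.322

Apply Bayes' rule sequentially, carrying P(compromised) forward.
After 'alert': P(compromised) = 0.9·0.6000 / (0.9·0.6000 + 0.8·0.4000) ≈ 0.6279
After 'alert': P(compromised) = 0.9·0.6279 / (0.9·0.6279 + 0.8·0.3721) ≈ 0.6550
After 'quiet': P(compromised) = 0.1·0.6550 / (0.1·0.6550 + 0.2·0.3450) ≈ 0.4870
After 'quiet': P(compromised) = 0.1·0.4870 / (0.1·0.4870 + 0.2·0.5130) ≈ 0.3219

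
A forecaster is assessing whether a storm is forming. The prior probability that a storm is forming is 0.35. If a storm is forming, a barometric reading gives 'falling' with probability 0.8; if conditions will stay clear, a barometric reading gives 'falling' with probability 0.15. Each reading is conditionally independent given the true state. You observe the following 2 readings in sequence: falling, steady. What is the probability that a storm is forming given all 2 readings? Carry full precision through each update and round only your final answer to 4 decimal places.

Apply Bayes' rule sequentially, carrying P(storm) forward.
After 'falling': P(storm) = 0.8·0.3500 / (0.8·0.3500 + 0.15·0.6500) ≈ 0.7417
After 'steady': P(storm) = 0.2·0.7417 / (0.2·0.7417 + 0.85·0.2583) ≈ 0.4032

0.4032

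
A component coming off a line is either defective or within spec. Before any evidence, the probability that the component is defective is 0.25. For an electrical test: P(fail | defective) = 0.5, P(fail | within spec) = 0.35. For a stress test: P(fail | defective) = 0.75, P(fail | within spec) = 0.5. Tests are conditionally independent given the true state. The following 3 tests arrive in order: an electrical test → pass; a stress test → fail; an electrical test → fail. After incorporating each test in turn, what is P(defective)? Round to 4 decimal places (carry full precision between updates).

0.3546

Apply Bayes' rule sequentially, carrying P(defective) forward.
After an electrical test='pass': P(defective) = 0.5·0.2500 / (0.5·0.2500 + 0.65·0.7500) ≈ 0.2041
After a stress test='fail': P(defective) = 0.75·0.2041 / (0.75·0.2041 + 0.5·0.7959) ≈ 0.2778
After an electrical test='fail': P(defective) = 0.5·0.2778 / (0.5·0.2778 + 0.35·0.7222) ≈ 0.3546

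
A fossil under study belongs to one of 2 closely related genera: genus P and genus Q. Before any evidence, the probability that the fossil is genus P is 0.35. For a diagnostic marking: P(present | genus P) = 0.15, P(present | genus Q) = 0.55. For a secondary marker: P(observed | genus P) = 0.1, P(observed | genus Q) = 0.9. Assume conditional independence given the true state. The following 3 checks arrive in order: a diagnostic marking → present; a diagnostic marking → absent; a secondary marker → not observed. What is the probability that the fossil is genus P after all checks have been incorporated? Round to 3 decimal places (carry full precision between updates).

0.714

After a diagnostic marking='present': P(genus P) = 0.15·0.3500 / (0.15·0.3500 + 0.55·0.6500) ≈ 0.1280
After a diagnostic marking='absent': P(genus P) = 0.85·0.1280 / (0.85·0.1280 + 0.45·0.8720) ≈ 0.2172
After a secondary marker='not observed': P(genus P) = 0.9·0.2172 / (0.9·0.2172 + 0.1·0.7828) ≈ 0.7140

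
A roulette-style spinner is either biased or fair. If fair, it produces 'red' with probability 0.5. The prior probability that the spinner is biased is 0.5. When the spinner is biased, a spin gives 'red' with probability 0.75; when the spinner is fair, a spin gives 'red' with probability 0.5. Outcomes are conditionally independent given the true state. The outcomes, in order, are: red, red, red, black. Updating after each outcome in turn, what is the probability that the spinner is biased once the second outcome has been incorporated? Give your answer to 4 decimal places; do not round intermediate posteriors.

0.6923

After 'red': P(biased) = 0.75·0.5000 / (0.75·0.5000 + 0.5·0.5000) ≈ 0.6000
After 'red': P(biased) = 0.75·0.6000 / (0.75·0.6000 + 0.5·0.4000) ≈ 0.6923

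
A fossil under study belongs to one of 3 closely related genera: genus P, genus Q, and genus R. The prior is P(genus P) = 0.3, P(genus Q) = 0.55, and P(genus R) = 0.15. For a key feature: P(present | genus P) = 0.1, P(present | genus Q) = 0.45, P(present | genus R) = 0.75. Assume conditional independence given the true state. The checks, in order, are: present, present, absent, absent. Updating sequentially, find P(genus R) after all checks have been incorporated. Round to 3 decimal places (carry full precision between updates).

Each posterior becomes the prior for the next update.
After 'present': normaliser = 0.1·0.3000 + 0.45·0.5500 + 0.75·0.1500; P(genus P) ≈ 0.0769, P(genus Q) ≈ 0.6346, P(genus R) ≈ 0.2885
After 'present': normaliser = 0.1·0.0769 + 0.45·0.6346 + 0.75·0.2885; P(genus P) ≈ 0.0151, P(genus Q) ≈ 0.5604, P(genus R) ≈ 0.4245
After 'absent': normaliser = 0.9·0.0151 + 0.55·0.5604 + 0.25·0.4245; P(genus P) ≈ 0.0317, P(genus Q) ≈ 0.7202, P(genus R) ≈ 0.2480
After 'absent': normaliser = 0.9·0.0317 + 0.55·0.7202 + 0.25·0.2480; P(genus P) ≈ 0.0587, P(genus Q) ≈ 0.8139, P(genus R) ≈ 0.1274

0.127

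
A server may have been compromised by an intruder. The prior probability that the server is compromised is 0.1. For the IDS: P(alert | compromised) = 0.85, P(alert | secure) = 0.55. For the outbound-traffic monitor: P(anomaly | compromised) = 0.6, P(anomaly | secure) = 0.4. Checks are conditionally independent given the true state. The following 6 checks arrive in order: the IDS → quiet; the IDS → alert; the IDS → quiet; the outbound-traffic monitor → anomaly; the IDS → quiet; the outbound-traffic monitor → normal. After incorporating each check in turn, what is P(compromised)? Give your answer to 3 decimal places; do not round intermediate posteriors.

0.006

After the IDS='quiet': P(compromised) = 0.15·0.1000 / (0.15·0.1000 + 0.45·0.9000) ≈ 0.0357
After the IDS='alert': P(compromised) = 0.85·0.0357 / (0.85·0.0357 + 0.55·0.9643) ≈ 0.0541
After the IDS='quiet': P(compromised) = 0.15·0.0541 / (0.15·0.0541 + 0.45·0.9459) ≈ 0.0187
After the outbound-traffic monitor='anomaly': P(compromised) = 0.6·0.0187 / (0.6·0.0187 + 0.4·0.9813) ≈ 0.0278
After the IDS='quiet': P(compromised) = 0.15·0.0278 / (0.15·0.0278 + 0.45·0.9722) ≈ 0.0094
After the outbound-traffic monitor='normal': P(compromised) = 0.4·0.0094 / (0.4·0.0094 + 0.6·0.9906) ≈ 0.0063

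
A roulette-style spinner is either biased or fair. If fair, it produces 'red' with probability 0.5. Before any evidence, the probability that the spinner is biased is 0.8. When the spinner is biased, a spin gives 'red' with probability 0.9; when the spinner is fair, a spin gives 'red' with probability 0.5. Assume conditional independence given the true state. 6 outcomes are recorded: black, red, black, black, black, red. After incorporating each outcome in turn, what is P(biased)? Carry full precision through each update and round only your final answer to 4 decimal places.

0.0203

After 'black': P(biased) = 0.1·0.8000 / (0.1·0.8000 + 0.5·0.2000) ≈ 0.4444
After 'red': P(biased) = 0.9·0.4444 / (0.9·0.4444 + 0.5·0.5556) ≈ 0.5902
After 'black': P(biased) = 0.1·0.5902 / (0.1·0.5902 + 0.5·0.4098) ≈ 0.2236
After 'black': P(biased) = 0.1·0.2236 / (0.1·0.2236 + 0.5·0.7764) ≈ 0.0545
After 'black': P(biased) = 0.1·0.0545 / (0.1·0.0545 + 0.5·0.9455) ≈ 0.0114
After 'red': P(biased) = 0.9·0.0114 / (0.9·0.0114 + 0.5·0.9886) ≈ 0.0203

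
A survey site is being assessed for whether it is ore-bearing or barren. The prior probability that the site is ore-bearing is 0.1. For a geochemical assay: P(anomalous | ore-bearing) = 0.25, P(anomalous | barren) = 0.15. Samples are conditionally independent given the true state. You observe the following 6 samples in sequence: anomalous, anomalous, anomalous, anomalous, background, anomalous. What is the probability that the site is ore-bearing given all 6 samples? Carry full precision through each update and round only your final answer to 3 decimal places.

After 'anomalous': P(ore) = 0.25·0.1000 / (0.25·0.1000 + 0.15·0.9000) ≈ 0.1562
After 'anomalous': P(ore) = 0.25·0.1562 / (0.25·0.1562 + 0.15·0.8438) ≈ 0.2358
After 'anomalous': P(ore) = 0.25·0.2358 / (0.25·0.2358 + 0.15·0.7642) ≈ 0.3397
After 'anomalous': P(ore) = 0.25·0.3397 / (0.25·0.3397 + 0.15·0.6603) ≈ 0.4616
After 'background': P(ore) = 0.75·0.4616 / (0.75·0.4616 + 0.85·0.5384) ≈ 0.4307
After 'anomalous': P(ore) = 0.25·0.4307 / (0.25·0.4307 + 0.15·0.5693) ≈ 0.5577

0.558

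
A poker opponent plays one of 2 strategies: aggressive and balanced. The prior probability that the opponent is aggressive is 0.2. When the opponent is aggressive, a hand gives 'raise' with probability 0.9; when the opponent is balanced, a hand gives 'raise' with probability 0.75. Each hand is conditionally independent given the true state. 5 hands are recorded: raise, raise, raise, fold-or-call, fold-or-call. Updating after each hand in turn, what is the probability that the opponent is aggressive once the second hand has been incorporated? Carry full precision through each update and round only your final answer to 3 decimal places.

0.265

After 'raise': P(aggressive) = 0.9·0.2000 / (0.9·0.2000 + 0.75·0.8000) ≈ 0.2308
After 'raise': P(aggressive) = 0.9·0.2308 / (0.9·0.2308 + 0.75·0.7692) ≈ 0.2647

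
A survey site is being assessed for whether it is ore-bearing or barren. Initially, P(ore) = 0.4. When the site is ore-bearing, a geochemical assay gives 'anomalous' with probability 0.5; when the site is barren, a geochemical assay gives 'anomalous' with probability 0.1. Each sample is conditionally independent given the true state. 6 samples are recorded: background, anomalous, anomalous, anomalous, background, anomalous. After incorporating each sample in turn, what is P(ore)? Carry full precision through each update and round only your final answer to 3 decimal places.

Each posterior becomes the prior for the next update.
After 'background': P(ore) = 0.5·0.4000 / (0.5·0.4000 + 0.9·0.6000) ≈ 0.2703
After 'anomalous': P(ore) = 0.5·0.2703 / (0.5·0.2703 + 0.1·0.7297) ≈ 0.6494
After 'anomalous': P(ore) = 0.5·0.6494 / (0.5·0.6494 + 0.1·0.3506) ≈ 0.9025
After 'anomalous': P(ore) = 0.5·0.9025 / (0.5·0.9025 + 0.1·0.0975) ≈ 0.9789
After 'background': P(ore) = 0.5·0.9789 / (0.5·0.9789 + 0.9·0.0211) ≈ 0.9626
After 'anomalous': P(ore) = 0.5·0.9626 / (0.5·0.9626 + 0.1·0.0374) ≈ 0.9923

0.992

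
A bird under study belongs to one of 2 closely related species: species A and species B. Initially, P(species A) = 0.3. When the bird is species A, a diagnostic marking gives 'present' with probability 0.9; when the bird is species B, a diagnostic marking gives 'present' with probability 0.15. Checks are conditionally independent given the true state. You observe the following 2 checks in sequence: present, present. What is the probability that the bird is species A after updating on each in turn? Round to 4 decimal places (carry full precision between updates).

After 'present': P(species A) = 0.9·0.3000 / (0.9·0.3000 + 0.15·0.7000) ≈ 0.7200
After 'present': P(species A) = 0.9·0.7200 / (0.9·0.7200 + 0.15·0.2800) ≈ 0.9391

0.9391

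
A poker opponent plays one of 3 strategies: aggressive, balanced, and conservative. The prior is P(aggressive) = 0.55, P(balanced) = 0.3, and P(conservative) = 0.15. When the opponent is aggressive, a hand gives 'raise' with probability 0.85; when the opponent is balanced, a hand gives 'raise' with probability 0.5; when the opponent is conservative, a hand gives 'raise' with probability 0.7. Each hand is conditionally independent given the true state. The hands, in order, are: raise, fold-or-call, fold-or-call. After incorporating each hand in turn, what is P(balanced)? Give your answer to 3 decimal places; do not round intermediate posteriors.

After 'raise': normaliser = 0.85·0.5500 + 0.5·0.3000 + 0.7·0.1500; P(aggressive) ≈ 0.6471, P(balanced) ≈ 0.2076, P(conservative) ≈ 0.1453
After 'fold-or-call': normaliser = 0.15·0.6471 + 0.5·0.2076 + 0.3·0.1453; P(aggressive) ≈ 0.3970, P(balanced) ≈ 0.4246, P(conservative) ≈ 0.1783
After 'fold-or-call': normaliser = 0.15·0.3970 + 0.5·0.4246 + 0.3·0.1783; P(aggressive) ≈ 0.1830, P(balanced) ≈ 0.6525, P(conservative) ≈ 0.1644

0.653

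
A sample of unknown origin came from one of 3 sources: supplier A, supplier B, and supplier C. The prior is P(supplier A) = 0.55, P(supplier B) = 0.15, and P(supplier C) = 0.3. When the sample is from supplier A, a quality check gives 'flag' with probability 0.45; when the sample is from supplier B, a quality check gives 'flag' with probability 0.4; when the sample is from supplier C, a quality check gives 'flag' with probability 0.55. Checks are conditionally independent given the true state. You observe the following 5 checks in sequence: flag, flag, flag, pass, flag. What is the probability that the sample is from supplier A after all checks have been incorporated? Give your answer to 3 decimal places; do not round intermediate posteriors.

0.458

After 'flag': normaliser = 0.45·0.5500 + 0.4·0.1500 + 0.55·0.3000; P(supplier A) ≈ 0.5238, P(supplier B) ≈ 0.1270, P(supplier C) ≈ 0.3492
After 'flag': normaliser = 0.45·0.5238 + 0.4·0.1270 + 0.55·0.3492; P(supplier A) ≈ 0.4925, P(supplier B) ≈ 0.1061, P(supplier C) ≈ 0.4013
After 'flag': normaliser = 0.45·0.4925 + 0.4·0.1061 + 0.55·0.4013; P(supplier A) ≈ 0.4572, P(supplier B) ≈ 0.0876, P(supplier C) ≈ 0.4553
After 'pass': normaliser = 0.55·0.4572 + 0.6·0.0876 + 0.45·0.4553; P(supplier A) ≈ 0.4941, P(supplier B) ≈ 0.1033, P(supplier C) ≈ 0.4026
After 'flag': normaliser = 0.45·0.4941 + 0.4·0.1033 + 0.55·0.4026; P(supplier A) ≈ 0.4584, P(supplier B) ≈ 0.0851, P(supplier C) ≈ 0.4565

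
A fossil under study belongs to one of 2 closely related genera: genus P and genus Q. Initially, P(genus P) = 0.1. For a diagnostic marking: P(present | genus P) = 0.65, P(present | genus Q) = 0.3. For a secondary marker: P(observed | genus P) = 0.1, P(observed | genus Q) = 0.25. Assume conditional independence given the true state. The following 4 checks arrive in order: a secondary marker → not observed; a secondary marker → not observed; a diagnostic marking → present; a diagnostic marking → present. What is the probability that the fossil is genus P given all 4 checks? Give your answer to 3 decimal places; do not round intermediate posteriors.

0.429

After a secondary marker='not observed': P(genus P) = 0.9·0.1000 / (0.9·0.1000 + 0.75·0.9000) ≈ 0.1176
After a secondary marker='not observed': P(genus P) = 0.9·0.1176 / (0.9·0.1176 + 0.75·0.8824) ≈ 0.1379
After a diagnostic marking='present': P(genus P) = 0.65·0.1379 / (0.65·0.1379 + 0.3·0.8621) ≈ 0.2574
After a diagnostic marking='present': P(genus P) = 0.65·0.2574 / (0.65·0.2574 + 0.3·0.7426) ≈ 0.4289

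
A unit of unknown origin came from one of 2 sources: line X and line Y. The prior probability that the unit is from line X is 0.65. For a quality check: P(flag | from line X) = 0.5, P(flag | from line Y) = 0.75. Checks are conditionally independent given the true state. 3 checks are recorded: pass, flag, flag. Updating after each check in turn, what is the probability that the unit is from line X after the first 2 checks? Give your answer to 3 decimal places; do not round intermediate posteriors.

After 'pass': P(line X) = 0.5·0.6500 / (0.5·0.6500 + 0.25·0.3500) ≈ 0.7879
After 'flag': P(line X) = 0.5·0.7879 / (0.5·0.7879 + 0.75·0.2121) ≈ 0.7123

0.712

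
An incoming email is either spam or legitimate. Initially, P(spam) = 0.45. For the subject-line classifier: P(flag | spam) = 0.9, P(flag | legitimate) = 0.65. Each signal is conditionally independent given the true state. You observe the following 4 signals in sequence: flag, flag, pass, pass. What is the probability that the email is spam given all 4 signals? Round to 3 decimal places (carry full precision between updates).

After 'flag': P(spam) = 0.9·0.4500 / (0.9·0.4500 + 0.65·0.5500) ≈ 0.5311
After 'flag': P(spam) = 0.9·0.5311 / (0.9·0.5311 + 0.65·0.4689) ≈ 0.6107
After 'pass': P(spam) = 0.1·0.6107 / (0.1·0.6107 + 0.35·0.3893) ≈ 0.3095
After 'pass': P(spam) = 0.1·0.3095 / (0.1·0.3095 + 0.35·0.6905) ≈ 0.1135

0.114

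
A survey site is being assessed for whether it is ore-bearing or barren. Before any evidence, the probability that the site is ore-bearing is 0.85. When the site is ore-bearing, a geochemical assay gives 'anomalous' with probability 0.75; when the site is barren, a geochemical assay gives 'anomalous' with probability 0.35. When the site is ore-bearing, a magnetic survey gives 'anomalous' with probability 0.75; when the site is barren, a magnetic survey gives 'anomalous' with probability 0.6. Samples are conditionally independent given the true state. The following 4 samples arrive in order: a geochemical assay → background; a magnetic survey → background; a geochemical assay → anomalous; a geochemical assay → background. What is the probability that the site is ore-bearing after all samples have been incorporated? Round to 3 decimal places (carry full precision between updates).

0.529

After a geochemical assay='background': P(ore) = 0.25·0.8500 / (0.25·0.8500 + 0.65·0.1500) ≈ 0.6855
After a magnetic survey='background': P(ore) = 0.25·0.6855 / (0.25·0.6855 + 0.4·0.3145) ≈ 0.5767
After a geochemical assay='anomalous': P(ore) = 0.75·0.5767 / (0.75·0.5767 + 0.35·0.4233) ≈ 0.7448
After a geochemical assay='background': P(ore) = 0.25·0.7448 / (0.25·0.7448 + 0.65·0.2552) ≈ 0.5289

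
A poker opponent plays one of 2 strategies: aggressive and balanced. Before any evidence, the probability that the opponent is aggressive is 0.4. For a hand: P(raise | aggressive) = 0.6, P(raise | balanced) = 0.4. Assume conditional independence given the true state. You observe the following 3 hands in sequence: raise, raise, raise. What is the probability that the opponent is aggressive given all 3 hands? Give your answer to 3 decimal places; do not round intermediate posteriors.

After 'raise': P(aggressive) = 0.6·0.4000 / (0.6·0.4000 + 0.4·0.6000) ≈ 0.5000
After 'raise': P(aggressive) = 0.6·0.5000 / (0.6·0.5000 + 0.4·0.5000) ≈ 0.6000
After 'raise': P(aggressive) = 0.6·0.6000 / (0.6·0.6000 + 0.4·0.4000) ≈ 0.6923

0.692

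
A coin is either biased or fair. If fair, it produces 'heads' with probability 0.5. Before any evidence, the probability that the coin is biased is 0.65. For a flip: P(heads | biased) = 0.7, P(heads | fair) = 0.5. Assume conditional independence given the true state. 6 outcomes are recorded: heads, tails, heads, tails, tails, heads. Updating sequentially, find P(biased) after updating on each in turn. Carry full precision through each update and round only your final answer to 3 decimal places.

0.524

After 'heads': P(biased) = 0.7·0.6500 / (0.7·0.6500 + 0.5·0.3500) ≈ 0.7222
After 'tails': P(biased) = 0.3·0.7222 / (0.3·0.7222 + 0.5·0.2778) ≈ 0.6094
After 'heads': P(biased) = 0.7·0.6094 / (0.7·0.6094 + 0.5·0.3906) ≈ 0.6859
After 'tails': P(biased) = 0.3·0.6859 / (0.3·0.6859 + 0.5·0.3141) ≈ 0.5672
After 'tails': P(biased) = 0.3·0.5672 / (0.3·0.5672 + 0.5·0.4328) ≈ 0.4402
After 'heads': P(biased) = 0.7·0.4402 / (0.7·0.4402 + 0.5·0.5598) ≈ 0.5240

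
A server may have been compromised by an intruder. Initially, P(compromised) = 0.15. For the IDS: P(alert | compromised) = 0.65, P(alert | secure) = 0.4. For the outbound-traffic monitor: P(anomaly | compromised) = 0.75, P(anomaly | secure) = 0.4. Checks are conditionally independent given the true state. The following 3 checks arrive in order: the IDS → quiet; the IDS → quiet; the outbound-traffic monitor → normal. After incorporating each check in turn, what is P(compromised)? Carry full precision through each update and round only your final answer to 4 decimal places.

0.0244

After the IDS='quiet': P(compromised) = 0.35·0.1500 / (0.35·0.1500 + 0.6·0.8500) ≈ 0.0933
After the IDS='quiet': P(compromised) = 0.35·0.0933 / (0.35·0.0933 + 0.6·0.9067) ≈ 0.0566
After the outbound-traffic monitor='normal': P(compromised) = 0.25·0.0566 / (0.25·0.0566 + 0.6·0.9434) ≈ 0.0244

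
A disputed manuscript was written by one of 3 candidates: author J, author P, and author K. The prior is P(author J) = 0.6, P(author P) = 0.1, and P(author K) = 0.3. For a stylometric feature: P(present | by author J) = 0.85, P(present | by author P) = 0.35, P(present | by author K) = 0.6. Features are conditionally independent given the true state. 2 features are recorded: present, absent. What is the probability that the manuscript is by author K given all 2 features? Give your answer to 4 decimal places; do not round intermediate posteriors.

0.4204

Apply Bayes' rule sequentially, carrying P(author K) forward.
After 'present': normaliser = 0.85·0.6000 + 0.35·0.1000 + 0.6·0.3000; P(author J) ≈ 0.7034, P(author P) ≈ 0.0483, P(author K) ≈ 0.2483
After 'absent': normaliser = 0.15·0.7034 + 0.65·0.0483 + 0.4·0.2483; P(author J) ≈ 0.4467, P(author P) ≈ 0.1328, P(author K) ≈ 0.4204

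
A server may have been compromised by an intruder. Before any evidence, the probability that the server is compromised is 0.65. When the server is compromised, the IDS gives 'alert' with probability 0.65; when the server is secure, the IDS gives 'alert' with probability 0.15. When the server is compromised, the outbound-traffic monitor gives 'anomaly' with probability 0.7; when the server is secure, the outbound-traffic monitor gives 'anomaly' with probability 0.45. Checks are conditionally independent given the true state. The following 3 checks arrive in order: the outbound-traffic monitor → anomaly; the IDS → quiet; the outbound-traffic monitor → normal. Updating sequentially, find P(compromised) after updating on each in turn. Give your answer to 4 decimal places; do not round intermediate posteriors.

0.3935

After the outbound-traffic monitor='anomaly': P(compromised) = 0.7·0.6500 / (0.7·0.6500 + 0.45·0.3500) ≈ 0.7429
After the IDS='quiet': P(compromised) = 0.35·0.7429 / (0.35·0.7429 + 0.85·0.2571) ≈ 0.5433
After the outbound-traffic monitor='normal': P(compromised) = 0.3·0.5433 / (0.3·0.5433 + 0.55·0.4567) ≈ 0.3935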